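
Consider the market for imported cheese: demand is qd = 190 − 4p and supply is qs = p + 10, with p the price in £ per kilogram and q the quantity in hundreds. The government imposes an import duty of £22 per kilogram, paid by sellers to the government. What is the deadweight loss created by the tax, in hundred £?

Without the tax, 190 − 4p = p + 10 gives 5p = 180, so p* = £36 and q* = 46.
With the tax collected from sellers, supply shifts: qs = (p − 22) + 10.
Solving gives q = 28.4 with buyers paying £40.4 and sellers receiving £18.4 (the £22 wedge).
Quantity falls by |ΔQ| = |46 − 28.4| = 17.6.
DWL = ½ · t · |ΔQ| = ½ · 22 · 17.6 = £193.6.

Deadweight loss = £193.6 hundred.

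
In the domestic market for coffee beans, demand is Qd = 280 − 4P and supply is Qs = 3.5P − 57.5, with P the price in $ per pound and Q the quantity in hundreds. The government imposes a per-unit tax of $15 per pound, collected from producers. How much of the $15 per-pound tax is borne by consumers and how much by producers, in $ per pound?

Without the tax, 280 − 4P = 3.5P − 57.5 gives 7.5P = 337.5, so P* = $45 and Q* = 100.
With the tax collected from producers, supply shifts: Qs = 3.5(P − 15) − 57.5.
New equilibrium: consumers pay $52, producers receive $37, Q = 72. (Wedge: Pb − Ps = 15.)
Burden on consumers: $7; on producers: $8. (They sum to $15.)
The less price-elastic side of the market bears the larger share of a per-unit tax.

Consumers bear $7 per pound; producers bear $8 per pound.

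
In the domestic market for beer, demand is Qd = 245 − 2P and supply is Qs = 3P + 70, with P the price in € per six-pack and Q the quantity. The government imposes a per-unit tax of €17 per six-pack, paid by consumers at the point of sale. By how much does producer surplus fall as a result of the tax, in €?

Without the tax, 245 − 2P = 3P + 70 gives 5P = 175, so P* = €35 and Q* = 175.
With the tax collected from consumers, demand (in seller-price terms) shifts: Qd = 245 − 2(P + 17).
Solving gives Q = 154.6 with consumers paying €45.2 and sellers receiving €28.2 (the €17 wedge).
ΔPS is the trapezoid between Q = 154.6 and Q = 175 of height €6.8: ½ · (175 + 154.6) · 6.8 = €1120.64.

Producer surplus falls by €1120.64.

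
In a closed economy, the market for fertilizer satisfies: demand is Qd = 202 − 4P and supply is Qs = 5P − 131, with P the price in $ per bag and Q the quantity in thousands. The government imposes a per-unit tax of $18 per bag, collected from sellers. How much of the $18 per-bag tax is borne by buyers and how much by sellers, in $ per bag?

Without the tax, 202 − 4P = 5P − 131 gives 9P = 333, so P* = $37 and Q* = 54.
With the tax collected from sellers, supply shifts: Qs = 5(P − 18) − 131.
Solving gives Q = 14 with buyers paying $47 and sellers receiving $29 (the $18 wedge).
Burden on buyers: $10; on sellers: $8. (They sum to $18.)
The less price-elastic side of the market bears the larger share of a per-unit tax.

Buyers bear $10 per bag; sellers bear $8 per bag.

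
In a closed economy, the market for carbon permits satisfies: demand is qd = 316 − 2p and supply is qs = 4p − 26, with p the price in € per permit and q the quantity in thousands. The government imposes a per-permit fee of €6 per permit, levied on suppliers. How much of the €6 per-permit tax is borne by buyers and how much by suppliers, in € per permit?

Before the tax: set 316 − 2p = 4p − 26 → p* = €57, q* = 202.
With the tax collected from suppliers, supply shifts: qs = 4(p − 6) − 26.
New equilibrium: buyers pay €61, suppliers receive €55, q = 194. (Wedge: pb − ps = 6.)
Burden on buyers: €4; on suppliers: €2. (They sum to €6.)
The less price-elastic side of the market bears the larger share of a per-unit tax.

Buyers bear €4 per permit; suppliers bear €2 per permit.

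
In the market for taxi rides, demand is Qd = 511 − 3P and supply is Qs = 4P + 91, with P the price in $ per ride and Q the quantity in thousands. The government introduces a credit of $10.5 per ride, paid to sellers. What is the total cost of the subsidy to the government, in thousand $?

Government outlay = $3664.5 thousand.

Without the subsidy, 511 − 3P = 4P + 91 gives 7P = 420, so P* = $60 and Q* = 331.
With a per-unit subsidy paid to sellers, each receives P + 10.5 per unit sold, so supply becomes Qs = 4(P + 10.5) + 91.
Solving gives Q = 349 with consumers paying $54 and sellers receiving $64.5 (the $10.5 wedge).
Outlay = t · Q = 10.5 · 349 = $3664.5.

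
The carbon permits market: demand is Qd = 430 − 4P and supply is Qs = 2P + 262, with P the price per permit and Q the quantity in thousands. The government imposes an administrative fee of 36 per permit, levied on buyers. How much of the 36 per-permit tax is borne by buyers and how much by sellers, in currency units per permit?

Buyers bear 12 per permit; sellers bear 24 per permit.

Before the tax: set 430 − 4P = 2P + 262 → P* = 28, Q* = 318.
With the tax collected from buyers, demand (in seller-price terms) shifts: Qd = 430 − 4(P + 36).
Solving gives Q = 270 with buyers paying 40 and sellers receiving 4 (the 36 wedge).
Burden on buyers: 12; on sellers: 24. (They sum to 36.)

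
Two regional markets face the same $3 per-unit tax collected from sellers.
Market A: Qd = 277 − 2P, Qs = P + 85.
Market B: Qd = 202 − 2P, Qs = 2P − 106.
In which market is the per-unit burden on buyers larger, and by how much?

Market A: pre-tax P* = $64, Q* = 149; post-tax Q = 147; per-unit burden on buyers = $1.
Market B: pre-tax P* = $77, Q* = 48; post-tax Q = 45; per-unit burden on buyers = $1.5.
Difference: $1 vs $1.5 → market B is larger by $0.5.

Market B, by $0.5.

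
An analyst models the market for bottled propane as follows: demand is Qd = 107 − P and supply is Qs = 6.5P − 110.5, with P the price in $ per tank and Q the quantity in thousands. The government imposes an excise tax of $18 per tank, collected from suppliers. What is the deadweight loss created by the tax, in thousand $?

Without the tax, 107 − P = 6.5P − 110.5 gives 7.5P = 217.5, so P* = $29 and Q* = 78.
With the tax collected from suppliers, supply shifts: Qs = 6.5(P − 18) − 110.5.
Solving gives Q = 62.4 with buyers paying $44.6 and suppliers receiving $26.6 (the $18 wedge).
Quantity falls by |ΔQ| = |78 − 62.4| = 15.6.
DWL = ½ · t · |ΔQ| = ½ · 18 · 15.6 = $140.4.

Deadweight loss = $140.4 thousand.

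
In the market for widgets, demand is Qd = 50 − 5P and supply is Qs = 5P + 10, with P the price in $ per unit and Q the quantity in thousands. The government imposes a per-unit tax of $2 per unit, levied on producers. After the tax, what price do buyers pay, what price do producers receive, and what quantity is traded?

Without the tax, 50 − 5P = 5P + 10 gives 10P = 40, so P* = $4 and Q* = 30.
With the tax collected from producers, supply shifts: Qs = 5(P − 2) + 10.
Solving gives Q = 25 with buyers paying $5 and producers receiving $3 (the $2 wedge).
The less price-elastic side of the market bears the larger share of a per-unit tax.

Buyers pay $5; producers receive $3; quantity = 25.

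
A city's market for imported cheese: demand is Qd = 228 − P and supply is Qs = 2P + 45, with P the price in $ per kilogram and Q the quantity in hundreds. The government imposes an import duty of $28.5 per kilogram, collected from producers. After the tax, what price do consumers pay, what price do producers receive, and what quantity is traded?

Before the tax: set 228 − P = 2P + 45 → P* = $61, Q* = 167.
With the tax collected from producers, supply shifts: Qs = 2(P − 28.5) + 45.
New equilibrium: consumers pay $80, producers receive $51.5, Q = 148. (Wedge: Pb − Ps = 28.5.)
The less price-elastic side of the market bears the larger share of a per-unit tax.

Consumers pay $80; producers receive $51.5; quantity = 148.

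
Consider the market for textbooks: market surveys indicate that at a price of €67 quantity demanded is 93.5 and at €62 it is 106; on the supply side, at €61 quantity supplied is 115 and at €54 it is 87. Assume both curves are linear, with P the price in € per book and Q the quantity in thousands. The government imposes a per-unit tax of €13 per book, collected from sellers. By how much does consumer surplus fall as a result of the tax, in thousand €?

Demand slope: (106 − 93.5)/(62 − 67) = -2.5, so Qd = 261 − 2.5P.
Supply slope: (87 − 115)/(54 − 61) = 4, so Qs = 4P − 129.
Before the tax: set 261 − 2.5P = 4P − 129 → P* = €60, Q* = 111.
With the tax collected from sellers, supply shifts: Qs = 4(P − 13) − 129.
New equilibrium: consumers pay €68, sellers receive €55, Q = 91. (Wedge: Pb − Ps = 13.)
ΔCS is the trapezoid between Q = 91 and Q = 111 of height €8: ½ · (111 + 91) · 8 = €808.

Consumer surplus falls by €808 thousand.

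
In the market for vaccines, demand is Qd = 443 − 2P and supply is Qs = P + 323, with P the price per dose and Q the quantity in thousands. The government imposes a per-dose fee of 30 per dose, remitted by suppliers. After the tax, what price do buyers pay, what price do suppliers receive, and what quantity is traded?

Without the tax, 443 − 2P = P + 323 gives 3P = 120, so P* = 40 and Q* = 363.
With the tax collected from suppliers, supply shifts: Qs = (P − 30) + 323.
Solving gives Q = 343 with buyers paying 50 and suppliers receiving 20 (the 30 wedge).

Buyers pay 50; suppliers receive 20; quantity = 343.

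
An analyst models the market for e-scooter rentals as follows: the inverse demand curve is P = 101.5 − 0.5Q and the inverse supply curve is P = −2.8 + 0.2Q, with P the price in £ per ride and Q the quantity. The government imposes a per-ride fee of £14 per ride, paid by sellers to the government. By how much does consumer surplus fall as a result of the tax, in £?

Rewrite in direct form: Qd = 203 − 2P and Qs = 5P + 14.
Without the tax, 203 − 2P = 5P + 14 gives 7P = 189, so P* = £27 and Q* = 149.
With the tax collected from sellers, supply shifts: Qs = 5(P − 14) + 14.
Solving gives Q = 129 with consumers paying £37 and sellers receiving £23 (the £14 wedge).
ΔCS is the trapezoid between Q = 129 and Q = 149 of height £10: ½ · (149 + 129) · 10 = £1390.

Consumer surplus falls by £1390.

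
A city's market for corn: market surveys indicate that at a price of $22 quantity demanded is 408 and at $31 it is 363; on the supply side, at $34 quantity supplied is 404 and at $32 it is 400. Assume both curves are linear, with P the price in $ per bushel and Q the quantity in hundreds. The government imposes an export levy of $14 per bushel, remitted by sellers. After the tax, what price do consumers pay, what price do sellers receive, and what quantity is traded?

Consumers pay $30; sellers receive $16; quantity = 368.

Demand slope: (363 − 408)/(31 − 22) = -5, so Qd = 518 − 5P.
Supply slope: (400 − 404)/(32 − 34) = 2, so Qs = 2P + 336.
Without the tax, 518 − 5P = 2P + 336 gives 7P = 182, so P* = $26 and Q* = 388.
With the tax collected from sellers, supply shifts: Qs = 2(P − 14) + 336.
New equilibrium: consumers pay $30, sellers receive $16, Q = 368. (Wedge: Pb − Ps = 14.)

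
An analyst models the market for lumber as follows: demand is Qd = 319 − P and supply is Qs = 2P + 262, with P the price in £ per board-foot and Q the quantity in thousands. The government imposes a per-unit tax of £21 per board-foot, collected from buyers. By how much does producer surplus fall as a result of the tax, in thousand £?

Producer surplus falls by £2051 thousand.

Before the tax: set 319 − P = 2P + 262 → P* = £19, Q* = 300.
With the tax collected from buyers, demand (in seller-price terms) shifts: Qd = 319 − (P + 21).
New equilibrium: buyers pay £33, suppliers receive £12, Q = 286. (Wedge: Pb − Ps = 21.)
ΔPS is the trapezoid between Q = 286 and Q = 300 of height £7: ½ · (300 + 286) · 7 = £2051.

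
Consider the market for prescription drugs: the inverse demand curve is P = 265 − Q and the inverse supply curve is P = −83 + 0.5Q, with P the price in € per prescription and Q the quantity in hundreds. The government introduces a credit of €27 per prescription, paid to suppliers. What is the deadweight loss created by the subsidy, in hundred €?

Inverting to Q(P) form: Qd = 265 − P; Qs = 2P + 166.
Without the subsidy, 265 − P = 2P + 166 gives 3P = 99, so P* = €33 and Q* = 232.
With a per-unit subsidy paid to suppliers, each receives P + 27 per unit sold, so supply becomes Qs = 2(P + 27) + 166.
New equilibrium: buyers pay €15, suppliers receive €42, Q = 250. (Wedge: Pb − Ps = −27.)
Quantity rises by |ΔQ| = |232 − 250| = 18.
DWL = ½ · t · |ΔQ| = ½ · 27 · 18 = €243.

Deadweight loss = €243 hundred.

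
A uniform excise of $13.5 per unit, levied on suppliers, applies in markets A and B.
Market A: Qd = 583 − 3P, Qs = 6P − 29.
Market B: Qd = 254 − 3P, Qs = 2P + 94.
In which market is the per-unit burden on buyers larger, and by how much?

Market A, by $3.6.

Market A: pre-tax P* = $68, Q* = 379; post-tax Q = 352; per-unit burden on buyers = $9.
Market B: pre-tax P* = $32, Q* = 158; post-tax Q = 141.8; per-unit burden on buyers = $5.4.
Difference: $9 vs $5.4 → market A is larger by $3.6.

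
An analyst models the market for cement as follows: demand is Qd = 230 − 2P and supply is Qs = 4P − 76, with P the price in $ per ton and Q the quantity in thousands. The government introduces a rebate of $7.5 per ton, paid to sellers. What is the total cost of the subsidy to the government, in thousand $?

Without the subsidy, 230 − 2P = 4P − 76 gives 6P = 306, so P* = $51 and Q* = 128.
With a per-unit subsidy paid to sellers, each receives P + 7.5 per unit sold, so supply becomes Qs = 4(P + 7.5) − 76.
New equilibrium: consumers pay $46, sellers receive $53.5, Q = 138. (Wedge: Pb − Ps = −7.5.)
Outlay = t · Q = 7.5 · 138 = $1035.

Government outlay = $1035 thousand.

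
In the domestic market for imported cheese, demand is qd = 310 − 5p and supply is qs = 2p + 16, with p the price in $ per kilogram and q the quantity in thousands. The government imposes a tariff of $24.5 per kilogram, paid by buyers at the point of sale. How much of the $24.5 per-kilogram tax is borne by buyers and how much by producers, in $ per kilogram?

Without the tax, 310 − 5p = 2p + 16 gives 7p = 294, so p* = $42 and q* = 100.
With the tax collected from buyers, demand (in seller-price terms) shifts: qd = 310 − 5(p + 24.5).
Solving gives q = 65 with buyers paying $49 and producers receiving $24.5 (the $24.5 wedge).
Burden on buyers: $7; on producers: $17.5. (They sum to $24.5.)

Buyers bear $7 per kilogram; producers bear $17.5 per kilogram.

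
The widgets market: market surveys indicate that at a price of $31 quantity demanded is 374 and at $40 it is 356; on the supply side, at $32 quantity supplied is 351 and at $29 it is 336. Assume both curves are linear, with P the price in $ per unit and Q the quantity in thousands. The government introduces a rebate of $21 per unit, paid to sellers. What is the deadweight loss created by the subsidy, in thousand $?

Demand slope: (356 − 374)/(40 − 31) = -2, so Qd = 436 − 2P.
Supply slope: (336 − 351)/(29 − 32) = 5, so Qs = 5P + 191.
Without the subsidy, 436 − 2P = 5P + 191 gives 7P = 245, so P* = $35 and Q* = 366.
With a per-unit subsidy paid to sellers, each receives P + 21 per unit sold, so supply becomes Qs = 5(P + 21) + 191.
Solving gives Q = 396 with consumers paying $20 and sellers receiving $41 (the $21 wedge).
Quantity rises by |ΔQ| = |366 − 396| = 30.
DWL = ½ · t · |ΔQ| = ½ · 21 · 30 = $315.

Deadweight loss = $315 thousand.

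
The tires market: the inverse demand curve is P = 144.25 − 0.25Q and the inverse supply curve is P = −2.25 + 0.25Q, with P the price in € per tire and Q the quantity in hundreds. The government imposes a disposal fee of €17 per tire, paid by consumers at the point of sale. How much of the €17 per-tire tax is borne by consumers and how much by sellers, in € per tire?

Consumers bear €8.5 per tire; sellers bear €8.5 per tire.

Inverting to Q(P) form: Qd = 577 − 4P; Qs = 4P + 9.
Without the tax, 577 − 4P = 4P + 9 gives 8P = 568, so P* = €71 and Q* = 293.
With the tax collected from consumers, demand (in seller-price terms) shifts: Qd = 577 − 4(P + 17).
Solving gives Q = 259 with consumers paying €79.5 and sellers receiving €62.5 (the €17 wedge).
Burden on consumers: €8.5; on sellers: €8.5. (They sum to €17.)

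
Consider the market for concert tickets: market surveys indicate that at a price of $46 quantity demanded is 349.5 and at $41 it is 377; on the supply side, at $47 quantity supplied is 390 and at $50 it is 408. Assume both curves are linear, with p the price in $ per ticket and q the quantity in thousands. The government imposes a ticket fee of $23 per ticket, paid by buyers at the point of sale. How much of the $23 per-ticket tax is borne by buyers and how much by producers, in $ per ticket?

Demand slope: (377 − 349.5)/(41 − 46) = -5.5, so qd = 602.5 − 5.5p.
Supply slope: (408 − 390)/(50 − 47) = 6, so qs = 6p + 108.
Without the tax, 602.5 − 5.5p = 6p + 108 gives 11.5p = 494.5, so p* = $43 and q* = 366.
With the tax collected from buyers, demand (in seller-price terms) shifts: qd = 602.5 − 5.5(p + 23).
New equilibrium: buyers pay $55, producers receive $32, q = 300. (Wedge: pb − ps = 23.)
Burden on buyers: $12; on producers: $11. (They sum to $23.)

Buyers bear $12 per ticket; producers bear $11 per ticket.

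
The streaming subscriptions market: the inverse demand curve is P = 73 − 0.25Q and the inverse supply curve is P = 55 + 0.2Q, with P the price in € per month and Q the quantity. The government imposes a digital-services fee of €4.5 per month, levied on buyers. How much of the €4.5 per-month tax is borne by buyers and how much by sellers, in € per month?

Rewrite in direct form: Qd = 292 − 4P and Qs = 5P − 275.
Before the tax: set 292 − 4P = 5P − 275 → P* = €63, Q* = 40.
With the tax collected from buyers, demand (in seller-price terms) shifts: Qd = 292 − 4(P + 4.5).
New equilibrium: buyers pay €65.5, sellers receive €61, Q = 30. (Wedge: Pb − Ps = 4.5.)
Burden on buyers: €2.5; on sellers: €2. (They sum to €4.5.)
The less price-elastic side of the market bears the larger share of a per-unit tax.

Buyers bear €2.5 per month; sellers bear €2 per month.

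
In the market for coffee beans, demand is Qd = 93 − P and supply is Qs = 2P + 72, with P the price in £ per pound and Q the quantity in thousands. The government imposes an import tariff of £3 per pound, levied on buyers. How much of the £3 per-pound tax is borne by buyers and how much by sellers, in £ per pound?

Buyers bear £2 per pound; sellers bear £1 per pound.

Without the tax, 93 − P = 2P + 72 gives 3P = 21, so P* = £7 and Q* = 86.
With the tax collected from buyers, demand (in seller-price terms) shifts: Qd = 93 − (P + 3).
New equilibrium: buyers pay £9, sellers receive £6, Q = 84. (Wedge: Pb − Ps = 3.)
Burden on buyers: £2; on sellers: £1. (They sum to £3.)
The less price-elastic side of the market bears the larger share of a per-unit tax.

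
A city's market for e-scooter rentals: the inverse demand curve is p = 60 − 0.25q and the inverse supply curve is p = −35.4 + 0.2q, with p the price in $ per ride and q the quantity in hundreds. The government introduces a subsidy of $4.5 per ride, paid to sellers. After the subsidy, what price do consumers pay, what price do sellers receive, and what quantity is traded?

Inverting to q(p) form: qd = 240 − 4p; qs = 5p + 177.
Without the subsidy, 240 − 4p = 5p + 177 gives 9p = 63, so p* = $7 and q* = 212.
With a per-unit subsidy paid to sellers, each receives p + 4.5 per unit sold, so supply becomes qs = 5(p + 4.5) + 177.
New equilibrium: consumers pay $4.5, sellers receive $9, q = 222. (Wedge: pb − ps = −4.5.)

Consumers pay $4.5; sellers receive $9; quantity = 222.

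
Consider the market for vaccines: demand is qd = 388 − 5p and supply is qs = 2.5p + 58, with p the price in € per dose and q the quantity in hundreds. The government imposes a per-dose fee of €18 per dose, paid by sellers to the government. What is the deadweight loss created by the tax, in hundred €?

Deadweight loss = €270 hundred.

Before the tax: set 388 − 5p = 2.5p + 58 → p* = €44, q* = 168.
With the tax collected from sellers, supply shifts: qs = 2.5(p − 18) + 58.
New equilibrium: buyers pay €50, sellers receive €32, q = 138. (Wedge: pb − ps = 18.)
Quantity falls by |ΔQ| = |168 − 138| = 30.
DWL = ½ · t · |ΔQ| = ½ · 18 · 30 = €270.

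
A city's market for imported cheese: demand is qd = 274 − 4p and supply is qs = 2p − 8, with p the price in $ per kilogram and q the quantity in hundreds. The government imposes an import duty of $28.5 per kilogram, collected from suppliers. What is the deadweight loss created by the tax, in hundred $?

Before the tax: set 274 − 4p = 2p − 8 → p* = $47, q* = 86.
With the tax collected from suppliers, supply shifts: qs = 2(p − 28.5) − 8.
New equilibrium: buyers pay $56.5, suppliers receive $28, q = 48. (Wedge: pb − ps = 28.5.)
Quantity falls by |ΔQ| = |86 − 48| = 38.
DWL = ½ · t · |ΔQ| = ½ · 28.5 · 38 = $541.5.

Deadweight loss = $541.5 hundred.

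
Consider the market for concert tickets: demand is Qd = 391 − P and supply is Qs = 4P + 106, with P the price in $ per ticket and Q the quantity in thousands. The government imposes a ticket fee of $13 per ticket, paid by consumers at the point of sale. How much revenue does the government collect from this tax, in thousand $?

Tax revenue = $4206.8 thousand.

Before the tax: set 391 − P = 4P + 106 → P* = $57, Q* = 334.
With the tax collected from consumers, demand (in seller-price terms) shifts: Qd = 391 − (P + 13).
New equilibrium: consumers pay $67.4, suppliers receive $54.4, Q = 323.6. (Wedge: Pb − Ps = 13.)
Revenue = t · Q = 13 · 323.6 = $4206.8.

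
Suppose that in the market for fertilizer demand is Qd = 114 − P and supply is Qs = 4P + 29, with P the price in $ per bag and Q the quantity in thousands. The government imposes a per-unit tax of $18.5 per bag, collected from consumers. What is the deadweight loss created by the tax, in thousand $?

Before the tax: set 114 − P = 4P + 29 → P* = $17, Q* = 97.
With the tax collected from consumers, demand (in seller-price terms) shifts: Qd = 114 − (P + 18.5).
New equilibrium: consumers pay $31.8, sellers receive $13.3, Q = 82.2. (Wedge: Pb − Ps = 18.5.)
Quantity falls by |ΔQ| = |97 − 82.2| = 14.8.
DWL = ½ · t · |ΔQ| = ½ · 18.5 · 14.8 = $136.9.

Deadweight loss = $136.9 thousand.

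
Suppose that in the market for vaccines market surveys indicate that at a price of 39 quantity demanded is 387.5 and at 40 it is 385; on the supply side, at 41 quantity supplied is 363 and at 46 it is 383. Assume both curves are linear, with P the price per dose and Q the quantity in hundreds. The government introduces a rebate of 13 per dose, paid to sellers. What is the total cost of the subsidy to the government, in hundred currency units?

Demand slope: (385 − 387.5)/(40 − 39) = -2.5, so Qd = 485 − 2.5P.
Supply slope: (383 − 363)/(46 − 41) = 4, so Qs = 4P + 199.
Before the subsidy: set 485 − 2.5P = 4P + 199 → P* = 44, Q* = 375.
With a per-unit subsidy paid to sellers, each receives P + 13 per unit sold, so supply becomes Qs = 4(P + 13) + 199.
Solving gives Q = 395 with consumers paying 36 and sellers receiving 49 (the 13 wedge).
Outlay = t · Q = 13 · 395 = 5135.

Government outlay = 5135 hundred.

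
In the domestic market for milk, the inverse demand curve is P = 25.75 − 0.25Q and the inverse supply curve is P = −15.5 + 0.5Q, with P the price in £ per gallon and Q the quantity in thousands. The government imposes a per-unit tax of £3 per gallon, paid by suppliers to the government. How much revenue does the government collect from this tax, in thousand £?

Inverting to Q(P) form: Qd = 103 − 4P; Qs = 2P + 31.
Before the tax: set 103 − 4P = 2P + 31 → P* = £12, Q* = 55.
With the tax collected from suppliers, supply shifts: Qs = 2(P − 3) + 31.
Solving gives Q = 51 with buyers paying £13 and suppliers receiving £10 (the £3 wedge).
Revenue = t · Q = 3 · 51 = £153.

Tax revenue = £153 thousand.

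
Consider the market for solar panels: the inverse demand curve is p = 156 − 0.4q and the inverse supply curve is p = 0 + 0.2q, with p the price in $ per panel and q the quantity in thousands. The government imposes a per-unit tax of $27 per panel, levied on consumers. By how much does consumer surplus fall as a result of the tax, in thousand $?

Inverting to q(p) form: qd = 390 − 2.5p; qs = 5p.
Without the tax, 390 − 2.5p = 5p gives 7.5p = 390, so p* = $52 and q* = 260.
With the tax collected from consumers, demand (in seller-price terms) shifts: qd = 390 − 2.5(p + 27).
Solving gives q = 215 with consumers paying $70 and suppliers receiving $43 (the $27 wedge).
ΔCS is the trapezoid between Q = 215 and Q = 260 of height $18: ½ · (260 + 215) · 18 = $4275.

Consumer surplus falls by $4275 thousand.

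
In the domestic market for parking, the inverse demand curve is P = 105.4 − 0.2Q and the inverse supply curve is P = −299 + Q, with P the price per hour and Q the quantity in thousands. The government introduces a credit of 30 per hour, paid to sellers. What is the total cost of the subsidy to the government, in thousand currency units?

Government outlay = 10860 thousand.

Inverting to Q(P) form: Qd = 527 − 5P; Qs = P + 299.
Without the subsidy, 527 − 5P = P + 299 gives 6P = 228, so P* = 38 and Q* = 337.
With a per-unit subsidy paid to sellers, each receives P + 30 per unit sold, so supply becomes Qs = (P + 30) + 299.
New equilibrium: consumers pay 33, sellers receive 63, Q = 362. (Wedge: Pb − Ps = −30.)
Outlay = t · Q = 30 · 362 = 10860.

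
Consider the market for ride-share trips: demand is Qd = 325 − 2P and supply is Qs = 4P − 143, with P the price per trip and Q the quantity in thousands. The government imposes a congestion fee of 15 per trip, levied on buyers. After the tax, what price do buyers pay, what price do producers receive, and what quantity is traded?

Buyers pay 88; producers receive 73; quantity = 149.

Before the tax: set 325 − 2P = 4P − 143 → P* = 78, Q* = 169.
With the tax collected from buyers, demand (in seller-price terms) shifts: Qd = 325 − 2(P + 15).
New equilibrium: buyers pay 88, producers receive 73, Q = 149. (Wedge: Pb − Ps = 15.)
The less price-elastic side of the market bears the larger share of a per-unit tax.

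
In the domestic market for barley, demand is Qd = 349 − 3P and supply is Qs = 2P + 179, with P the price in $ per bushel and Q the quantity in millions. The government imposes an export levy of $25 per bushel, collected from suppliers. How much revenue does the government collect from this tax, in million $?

Before the tax: set 349 − 3P = 2P + 179 → P* = $34, Q* = 247.
With the tax collected from suppliers, supply shifts: Qs = 2(P − 25) + 179.
Solving gives Q = 217 with buyers paying $44 and suppliers receiving $19 (the $25 wedge).
Revenue = t · Q = 25 · 217 = $5425.

Tax revenue = $5425 million.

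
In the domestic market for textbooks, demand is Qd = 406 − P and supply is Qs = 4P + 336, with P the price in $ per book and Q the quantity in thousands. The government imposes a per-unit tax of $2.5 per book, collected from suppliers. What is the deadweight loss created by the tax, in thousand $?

Deadweight loss = $2.5 thousand.

Before the tax: set 406 − P = 4P + 336 → P* = $14, Q* = 392.
With the tax collected from suppliers, supply shifts: Qs = 4(P − 2.5) + 336.
Solving gives Q = 390 with consumers paying $16 and suppliers receiving $13.5 (the $2.5 wedge).
Quantity falls by |ΔQ| = |392 − 390| = 2.
DWL = ½ · t · |ΔQ| = ½ · 2.5 · 2 = $2.5.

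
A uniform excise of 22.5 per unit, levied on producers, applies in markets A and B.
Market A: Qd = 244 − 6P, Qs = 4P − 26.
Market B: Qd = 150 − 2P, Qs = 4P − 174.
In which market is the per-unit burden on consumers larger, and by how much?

Market A: pre-tax P* = 27, Q* = 82; post-tax Q = 28; per-unit burden on consumers = 9.
Market B: pre-tax P* = 54, Q* = 42; post-tax Q = 12; per-unit burden on consumers = 15.
Difference: 9 vs 15 → market B is larger by 6.

Market B, by 6.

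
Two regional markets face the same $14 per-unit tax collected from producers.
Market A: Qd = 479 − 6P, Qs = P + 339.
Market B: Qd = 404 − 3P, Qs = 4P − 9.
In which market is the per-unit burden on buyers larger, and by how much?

Market A: pre-tax P* = $20, Q* = 359; post-tax Q = 347; per-unit burden on buyers = $2.
Market B: pre-tax P* = $59, Q* = 227; post-tax Q = 203; per-unit burden on buyers = $8.
Difference: $2 vs $8 → market B is larger by $6.

Market B, by $6.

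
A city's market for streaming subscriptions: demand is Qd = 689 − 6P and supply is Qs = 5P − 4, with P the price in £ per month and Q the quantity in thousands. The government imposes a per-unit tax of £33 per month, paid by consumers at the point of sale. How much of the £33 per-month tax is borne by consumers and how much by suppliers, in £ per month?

Consumers bear £15 per month; suppliers bear £18 per month.

Without the tax, 689 − 6P = 5P − 4 gives 11P = 693, so P* = £63 and Q* = 311.
With the tax collected from consumers, demand (in seller-price terms) shifts: Qd = 689 − 6(P + 33).
New equilibrium: consumers pay £78, suppliers receive £45, Q = 221. (Wedge: Pb − Ps = 33.)
Burden on consumers: £15; on suppliers: £18. (They sum to £33.)
The less price-elastic side of the market bears the larger share of a per-unit tax.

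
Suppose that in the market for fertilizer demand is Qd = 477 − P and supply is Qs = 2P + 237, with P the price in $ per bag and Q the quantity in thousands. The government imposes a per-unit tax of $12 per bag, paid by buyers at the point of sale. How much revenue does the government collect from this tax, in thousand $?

Tax revenue = $4668 thousand.

Without the tax, 477 − P = 2P + 237 gives 3P = 240, so P* = $80 and Q* = 397.
With the tax collected from buyers, demand (in seller-price terms) shifts: Qd = 477 − (P + 12).
Solving gives Q = 389 with buyers paying $88 and suppliers receiving $76 (the $12 wedge).
Revenue = t · Q = 12 · 389 = $4668.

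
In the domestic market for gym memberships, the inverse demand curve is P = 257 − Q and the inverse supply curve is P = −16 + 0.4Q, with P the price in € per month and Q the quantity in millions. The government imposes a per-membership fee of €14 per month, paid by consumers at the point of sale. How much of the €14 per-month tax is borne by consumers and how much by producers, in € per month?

Inverting to Q(P) form: Qd = 257 − P; Qs = 2.5P + 40.
Before the tax: set 257 − P = 2.5P + 40 → P* = €62, Q* = 195.
With the tax collected from consumers, demand (in seller-price terms) shifts: Qd = 257 − (P + 14).
Solving gives Q = 185 with consumers paying €72 and producers receiving €58 (the €14 wedge).
Burden on consumers: €10; on producers: €4. (They sum to €14.)

Consumers bear €10 per month; producers bear €4 per month.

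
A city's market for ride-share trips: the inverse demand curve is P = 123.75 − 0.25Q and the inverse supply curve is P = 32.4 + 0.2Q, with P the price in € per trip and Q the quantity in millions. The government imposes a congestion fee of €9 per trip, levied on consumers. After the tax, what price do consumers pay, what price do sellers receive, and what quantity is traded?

Consumers pay €78; sellers receive €69; quantity = 183.

Inverting to Q(P) form: Qd = 495 − 4P; Qs = 5P − 162.
Before the tax: set 495 − 4P = 5P − 162 → P* = €73, Q* = 203.
With the tax collected from consumers, demand (in seller-price terms) shifts: Qd = 495 − 4(P + 9).
New equilibrium: consumers pay €78, sellers receive €69, Q = 183. (Wedge: Pb − Ps = 9.)
The less price-elastic side of the market bears the larger share of a per-unit tax.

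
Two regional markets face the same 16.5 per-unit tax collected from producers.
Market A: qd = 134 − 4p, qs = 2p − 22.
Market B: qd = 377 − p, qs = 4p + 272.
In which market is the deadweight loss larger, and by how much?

Market A: pre-tax p* = 26, q* = 30; post-tax q = 8; deadweight loss = 181.5.
Market B: pre-tax p* = 21, q* = 356; post-tax q = 342.8; deadweight loss = 108.9.
Difference: 181.5 vs 108.9 → market A is larger by 72.6.

Market A, by 72.6.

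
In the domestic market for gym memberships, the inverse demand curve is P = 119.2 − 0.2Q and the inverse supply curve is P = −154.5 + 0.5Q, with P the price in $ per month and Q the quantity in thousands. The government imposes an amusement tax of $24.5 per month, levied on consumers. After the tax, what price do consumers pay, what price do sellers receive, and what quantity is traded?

Inverting to Q(P) form: Qd = 596 − 5P; Qs = 2P + 309.
Without the tax, 596 − 5P = 2P + 309 gives 7P = 287, so P* = $41 and Q* = 391.
With the tax collected from consumers, demand (in seller-price terms) shifts: Qd = 596 − 5(P + 24.5).
Solving gives Q = 356 with consumers paying $48 and sellers receiving $23.5 (the $24.5 wedge).

Consumers pay $48; sellers receive $23.5; quantity = 356.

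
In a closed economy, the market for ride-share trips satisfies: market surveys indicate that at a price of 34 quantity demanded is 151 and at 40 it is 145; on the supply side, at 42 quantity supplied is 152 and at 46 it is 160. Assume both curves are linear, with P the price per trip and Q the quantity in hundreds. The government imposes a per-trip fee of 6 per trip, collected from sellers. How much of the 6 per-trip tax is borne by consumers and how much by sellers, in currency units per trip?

Demand slope: (145 − 151)/(40 − 34) = -1, so Qd = 185 − P.
Supply slope: (160 − 152)/(46 − 42) = 2, so Qs = 2P + 68.
Before the tax: set 185 − P = 2P + 68 → P* = 39, Q* = 146.
With the tax collected from sellers, supply shifts: Qs = 2(P − 6) + 68.
New equilibrium: consumers pay 43, sellers receive 37, Q = 142. (Wedge: Pb − Ps = 6.)
Burden on consumers: 4; on sellers: 2. (They sum to 6.)
The less price-elastic side of the market bears the larger share of a per-unit tax.

Consumers bear 4 per trip; sellers bear 2 per trip.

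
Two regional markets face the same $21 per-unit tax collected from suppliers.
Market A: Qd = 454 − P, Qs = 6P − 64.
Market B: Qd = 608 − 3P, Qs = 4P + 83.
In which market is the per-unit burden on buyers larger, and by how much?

Market A: pre-tax P* = $74, Q* = 380; post-tax Q = 362; per-unit burden on buyers = $18.
Market B: pre-tax P* = $75, Q* = 383; post-tax Q = 347; per-unit burden on buyers = $12.
Difference: $18 vs $12 → market A is larger by $6.

Market A, by $6.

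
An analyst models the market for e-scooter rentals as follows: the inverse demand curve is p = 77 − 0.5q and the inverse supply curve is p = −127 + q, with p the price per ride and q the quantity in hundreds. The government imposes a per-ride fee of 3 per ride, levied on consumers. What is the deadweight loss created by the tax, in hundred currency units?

Deadweight loss = 3 hundred.

Inverting to q(p) form: qd = 154 − 2p; qs = p + 127.
Before the tax: set 154 − 2p = p + 127 → p* = 9, q* = 136.
With the tax collected from consumers, demand (in seller-price terms) shifts: qd = 154 − 2(p + 3).
New equilibrium: consumers pay 10, suppliers receive 7, q = 134. (Wedge: pb − ps = 3.)
Quantity falls by |ΔQ| = |136 − 134| = 2.
DWL = ½ · t · |ΔQ| = ½ · 3 · 2 = 3.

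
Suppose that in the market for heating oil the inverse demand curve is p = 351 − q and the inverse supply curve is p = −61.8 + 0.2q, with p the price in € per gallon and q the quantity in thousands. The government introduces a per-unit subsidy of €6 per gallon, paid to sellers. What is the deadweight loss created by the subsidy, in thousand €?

Rewrite in direct form: qd = 351 − p and qs = 5p + 309.
Without the subsidy, 351 − p = 5p + 309 gives 6p = 42, so p* = €7 and q* = 344.
With a per-unit subsidy paid to sellers, each receives p + 6 per unit sold, so supply becomes qs = 5(p + 6) + 309.
Solving gives q = 349 with buyers paying €2 and sellers receiving €8 (the €6 wedge).
Quantity rises by |ΔQ| = |344 − 349| = 5.
DWL = ½ · t · |ΔQ| = ½ · 6 · 5 = €15.

Deadweight loss = €15 thousand.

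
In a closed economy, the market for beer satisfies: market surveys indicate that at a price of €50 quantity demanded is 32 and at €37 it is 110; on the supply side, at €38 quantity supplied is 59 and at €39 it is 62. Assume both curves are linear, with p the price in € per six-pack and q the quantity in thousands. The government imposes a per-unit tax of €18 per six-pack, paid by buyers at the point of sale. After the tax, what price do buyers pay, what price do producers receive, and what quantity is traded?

Buyers pay €49; producers receive €31; quantity = 38.

Demand slope: (110 − 32)/(37 − 50) = -6, so qd = 332 − 6p.
Supply slope: (62 − 59)/(39 − 38) = 3, so qs = 3p − 55.
Before the tax: set 332 − 6p = 3p − 55 → p* = €43, q* = 74.
With the tax collected from buyers, demand (in seller-price terms) shifts: qd = 332 − 6(p + 18).
Solving gives q = 38 with buyers paying €49 and producers receiving €31 (the €18 wedge).
The less price-elastic side of the market bears the larger share of a per-unit tax.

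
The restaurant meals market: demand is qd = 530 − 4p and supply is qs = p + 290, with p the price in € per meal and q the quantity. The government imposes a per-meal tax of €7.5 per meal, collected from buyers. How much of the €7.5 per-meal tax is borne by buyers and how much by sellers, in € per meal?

Buyers bear €1.5 per meal; sellers bear €6 per meal.

Before the tax: set 530 − 4p = p + 290 → p* = €48, q* = 338.
With the tax collected from buyers, demand (in seller-price terms) shifts: qd = 530 − 4(p + 7.5).
Solving gives q = 332 with buyers paying €49.5 and sellers receiving €42 (the €7.5 wedge).
Burden on buyers: €1.5; on sellers: €6. (They sum to €7.5.)
The less price-elastic side of the market bears the larger share of a per-unit tax.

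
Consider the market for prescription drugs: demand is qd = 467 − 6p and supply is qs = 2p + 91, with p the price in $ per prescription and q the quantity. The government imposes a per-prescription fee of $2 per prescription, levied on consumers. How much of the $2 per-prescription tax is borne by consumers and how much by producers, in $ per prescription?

Before the tax: set 467 − 6p = 2p + 91 → p* = $47, q* = 185.
With the tax collected from consumers, demand (in seller-price terms) shifts: qd = 467 − 6(p + 2).
New equilibrium: consumers pay $47.5, producers receive $45.5, q = 182. (Wedge: pb − ps = 2.)
Burden on consumers: $0.5; on producers: $1.5. (They sum to $2.)

Consumers bear $0.5 per prescription; producers bear $1.5 per prescription.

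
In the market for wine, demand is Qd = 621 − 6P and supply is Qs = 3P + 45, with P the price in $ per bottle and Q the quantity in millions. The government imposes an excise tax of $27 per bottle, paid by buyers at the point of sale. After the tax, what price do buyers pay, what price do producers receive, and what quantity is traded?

Buyers pay $73; producers receive $46; quantity = 183.

Without the tax, 621 − 6P = 3P + 45 gives 9P = 576, so P* = $64 and Q* = 237.
With the tax collected from buyers, demand (in seller-price terms) shifts: Qd = 621 − 6(P + 27).
New equilibrium: buyers pay $73, producers receive $46, Q = 183. (Wedge: Pb − Ps = 27.)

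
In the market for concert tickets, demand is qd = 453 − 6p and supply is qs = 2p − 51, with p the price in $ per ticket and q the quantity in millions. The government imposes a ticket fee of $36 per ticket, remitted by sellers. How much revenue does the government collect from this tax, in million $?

Tax revenue = $756 million.

Before the tax: set 453 − 6p = 2p − 51 → p* = $63, q* = 75.
With the tax collected from sellers, supply shifts: qs = 2(p − 36) − 51.
Solving gives q = 21 with consumers paying $72 and sellers receiving $36 (the $36 wedge).
Revenue = t · Q = 36 · 21 = $756.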